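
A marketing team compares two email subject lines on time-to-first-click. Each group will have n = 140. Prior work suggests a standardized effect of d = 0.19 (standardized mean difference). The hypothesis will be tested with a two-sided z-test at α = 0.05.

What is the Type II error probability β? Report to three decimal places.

Noncentrality parameter: δ = d·√(n/2) = 0.19 × √(140/2) = 1.5897
Critical value for a two-sided test at α = 0.05: z_{α/2} = 1.960.
Power = Φ(δ − 1.960) + Φ(−δ − 1.960) = Φ(-0.370) + Φ(-3.550) = 0.3556 + 0.0002 = 0.3558.
Type II error: β = 1 − power = 1 − 0.3558 = 0.6442.

β ≈ 0.644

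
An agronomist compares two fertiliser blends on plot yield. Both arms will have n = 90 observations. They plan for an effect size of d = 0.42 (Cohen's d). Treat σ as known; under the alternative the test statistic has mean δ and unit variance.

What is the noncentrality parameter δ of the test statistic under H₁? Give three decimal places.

δ ≈ 2.817

δ = d·√(n/2) = 0.42 × √(90/2) = 2.8174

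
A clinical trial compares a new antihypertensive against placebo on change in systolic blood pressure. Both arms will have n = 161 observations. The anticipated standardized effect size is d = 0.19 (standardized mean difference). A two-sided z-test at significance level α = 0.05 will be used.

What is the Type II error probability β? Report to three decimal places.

Noncentrality parameter: δ = d·√(n/2) = 0.19 × √(161/2) = 1.7047
Two-sided α = 0.05 → critical value z_{0.025} = 1.960.
Power = Φ(δ − 1.960) + Φ(−δ − 1.960) = Φ(-0.255) + Φ(-3.665) = 0.3993 + 0.0001 = 0.3994.
Type II error: β = 1 − power = 1 − 0.3994 = 0.6006.

β ≈ 0.601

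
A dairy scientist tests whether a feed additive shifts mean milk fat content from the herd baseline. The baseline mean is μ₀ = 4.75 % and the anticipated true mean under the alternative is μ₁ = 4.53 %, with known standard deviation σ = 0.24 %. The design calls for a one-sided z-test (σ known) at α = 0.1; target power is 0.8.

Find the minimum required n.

n = 6

Standardized effect: d = |μ₁ − μ₀| / σ = |4.53 − 4.75| / 0.24 = 0.9167
Set Φ(δ − 1.282) = 0.8; then δ − 1.282 = Φ⁻¹(0.8) = 0.842, giving δ = 2.123.
δ = d·√n ⇒ n = (δ/d)² = (2.123 / 0.9167)² = 5.36.
Round up to the next whole unit.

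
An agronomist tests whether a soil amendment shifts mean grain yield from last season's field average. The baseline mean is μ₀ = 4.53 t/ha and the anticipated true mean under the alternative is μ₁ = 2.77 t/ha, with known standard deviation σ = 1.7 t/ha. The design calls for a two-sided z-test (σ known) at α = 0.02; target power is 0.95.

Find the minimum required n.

n = 15

Standardized effect: d = |μ₁ − μ₀| / σ = |2.77 − 4.53| / 1.7 = 1.0353
For power 0.95 need Φ(δ − z_{0.01}) = 0.95, so δ = z_{0.01} + z_{0.05} = 2.326 + 1.645 = 3.971.
(For δ > 0 the lower-tail rejection region contributes negligibly to power, so the one-term inversion is standard.)
δ = d·√n ⇒ n = (δ/d)² = (3.971 / 1.0353)² = 14.71.
Rounding up, n = 15.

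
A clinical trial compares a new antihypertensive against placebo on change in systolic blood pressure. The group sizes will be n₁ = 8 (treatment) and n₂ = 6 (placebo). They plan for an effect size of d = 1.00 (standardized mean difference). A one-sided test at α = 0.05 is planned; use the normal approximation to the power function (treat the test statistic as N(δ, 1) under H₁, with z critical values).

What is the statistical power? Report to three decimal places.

Noncentrality parameter: δ = d / √(1/n₁ + 1/n₂) = 1.00 / √(1/8 + 1/6) = 1.8516
One-sided α = 0.05 → critical value z_{0.05} = 1.645.
Power = P(Z > 1.645 − δ) = Φ(0.207) = 0.5819.

Power ≈ 0.582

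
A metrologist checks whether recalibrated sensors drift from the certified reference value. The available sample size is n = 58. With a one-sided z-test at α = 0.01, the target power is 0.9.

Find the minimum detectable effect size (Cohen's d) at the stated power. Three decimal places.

d ≈ 0.474

Required noncentrality: δ = z_{0.01} + z_{0.10} = 2.326 + 1.282 = 3.608.
δ = d·√n ⇒ d = δ/√n = 3.608/√58 = 0.4737.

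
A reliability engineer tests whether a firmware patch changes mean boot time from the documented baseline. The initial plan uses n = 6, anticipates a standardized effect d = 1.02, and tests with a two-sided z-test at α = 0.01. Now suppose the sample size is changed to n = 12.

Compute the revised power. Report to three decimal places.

Power ≈ 0.831

With n = 12: δ = d·√n = 1.02 × √12 = 3.5334. Critical value z_{0.005} = 2.576.
Revised power = Φ(δ − 2.576) + Φ(−δ − 2.576) = Φ(0.958) + Φ(-6.109) = 0.8309 + 0.0000 = 0.8309.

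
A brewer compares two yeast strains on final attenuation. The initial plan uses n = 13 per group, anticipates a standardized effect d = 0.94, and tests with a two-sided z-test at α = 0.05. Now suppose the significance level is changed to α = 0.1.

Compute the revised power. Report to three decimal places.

δ = d·√(n/2) = 0.94 × √(13/2) = 2.3965 (unchanged). New critical value: z_{0.05} = 1.645.
Revised power = Φ(δ − 1.645) + Φ(−δ − 1.645) = Φ(0.752) + Φ(-4.041) = 0.7739 + 0.0000 = 0.7739.

Power ≈ 0.774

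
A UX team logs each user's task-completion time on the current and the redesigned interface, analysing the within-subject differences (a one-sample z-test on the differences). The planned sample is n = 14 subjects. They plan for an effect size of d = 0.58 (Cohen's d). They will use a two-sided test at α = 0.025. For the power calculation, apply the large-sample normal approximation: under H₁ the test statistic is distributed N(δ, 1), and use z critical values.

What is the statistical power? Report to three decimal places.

Power ≈ 0.472

Noncentrality parameter: δ = d·√n = 0.58 × √14 = 2.1702
Critical value for a two-sided test at α = 0.025: z_{α/2} = 2.241.
Power = Φ(δ − 2.241) + Φ(−δ − 2.241) = Φ(-0.071) + Φ(-4.412) = 0.4716 + 0.0000 = 0.4716.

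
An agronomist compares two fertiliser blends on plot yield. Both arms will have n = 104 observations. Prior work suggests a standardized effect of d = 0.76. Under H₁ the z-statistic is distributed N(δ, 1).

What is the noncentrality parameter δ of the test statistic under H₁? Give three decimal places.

δ ≈ 5.480

The noncentrality parameter scales effect size by the design's sample-size factor: δ = d·√(n/2) = 0.76 × √(104/2) = 5.4804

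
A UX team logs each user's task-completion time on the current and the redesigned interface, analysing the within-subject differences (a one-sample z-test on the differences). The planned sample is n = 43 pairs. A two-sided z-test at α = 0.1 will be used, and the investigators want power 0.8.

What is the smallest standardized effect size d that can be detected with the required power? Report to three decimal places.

Need Φ(δ − 1.645) = 0.8, so δ = 1.645 + 0.842 = 2.486.
(Lower-tail contribution to power is negligible for δ > 0.)
δ = d·√n ⇒ d = δ/√n = 2.486/√43 = 0.3792.

d ≈ 0.379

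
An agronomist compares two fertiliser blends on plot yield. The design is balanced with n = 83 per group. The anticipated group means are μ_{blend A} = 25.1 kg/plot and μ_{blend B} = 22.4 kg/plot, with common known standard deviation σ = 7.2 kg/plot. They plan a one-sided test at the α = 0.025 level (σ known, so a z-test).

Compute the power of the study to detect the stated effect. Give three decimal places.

Power ≈ 0.676

Standardized effect: d = |μ_{blend A} − μ_{blend B}| / σ = |25.1 − 22.4| / 7.2 = 0.3750
Noncentrality parameter: δ = d·√(n/2) = 0.3750 × √(83/2) = 2.4158
Critical value for a one-sided test at α = 0.025: z_α = 1.960.
Power = P(Z > 1.960 − δ) = Φ(0.456) = 0.6757.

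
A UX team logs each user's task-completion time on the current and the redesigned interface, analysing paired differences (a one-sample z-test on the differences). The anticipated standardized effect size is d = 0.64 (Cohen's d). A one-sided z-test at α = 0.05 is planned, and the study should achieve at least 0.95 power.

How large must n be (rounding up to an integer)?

For power 0.95 need Φ(δ − z_{0.05}) = 0.95, so δ = z_{0.05} + z_{0.05} = 1.645 + 1.645 = 3.290.
δ = d·√n ⇒ n = (δ/d)² = (3.290 / 0.64)² = 26.42.
Rounding up, n = 27.

n = 27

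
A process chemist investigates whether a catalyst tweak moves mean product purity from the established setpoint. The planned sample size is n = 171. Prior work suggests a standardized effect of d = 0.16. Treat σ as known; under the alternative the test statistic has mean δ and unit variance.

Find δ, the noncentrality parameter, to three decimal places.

δ = d·√n = 0.16 × √171 = 2.0923

δ ≈ 2.092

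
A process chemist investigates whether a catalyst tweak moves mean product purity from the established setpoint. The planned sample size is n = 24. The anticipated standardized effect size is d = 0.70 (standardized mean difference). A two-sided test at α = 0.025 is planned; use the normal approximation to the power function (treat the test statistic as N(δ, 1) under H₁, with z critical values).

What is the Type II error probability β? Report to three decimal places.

β ≈ 0.117

Noncentrality parameter: δ = d·√n = 0.70 × √24 = 3.4293
Critical value for a two-sided test at α = 0.025: z_{α/2} = 2.241.
Power = Φ(δ − 2.241) + Φ(−δ − 2.241) = Φ(1.188) + Φ(-5.671) = 0.8826 + 0.0000 = 0.8826.
Type II error: β = 1 − power = 1 − 0.8826 = 0.1174.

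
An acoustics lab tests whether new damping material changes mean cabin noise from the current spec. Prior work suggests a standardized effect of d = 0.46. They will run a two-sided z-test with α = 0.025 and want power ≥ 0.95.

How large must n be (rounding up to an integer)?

n = 72

For power 0.95 need Φ(δ − z_{0.0125}) = 0.95, so δ = z_{0.0125} + z_{0.05} = 2.241 + 1.645 = 3.886.
(Ignoring the negligible lower-tail rejection probability gives the usual closed-form inversion.)
δ = d·√n ⇒ n = (δ/d)² = (3.886 / 0.46)² = 71.38.
Round up to the next whole unit.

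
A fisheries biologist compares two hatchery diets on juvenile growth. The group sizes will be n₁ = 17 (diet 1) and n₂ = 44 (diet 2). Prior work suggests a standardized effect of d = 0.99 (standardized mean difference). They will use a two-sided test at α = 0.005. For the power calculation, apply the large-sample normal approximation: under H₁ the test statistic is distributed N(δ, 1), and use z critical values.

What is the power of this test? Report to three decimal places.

Noncentrality parameter: δ = d / √(1/n₁ + 1/n₂) = 0.99 / √(1/17 + 1/44) = 3.4667
Two-sided α = 0.005 → critical value z_{0.0025} = 2.807.
Power = Φ(δ − 2.807) + Φ(−δ − 2.807) = Φ(0.660) + Φ(-6.274) = 0.7453 + 0.0000 = 0.7453.

Power ≈ 0.745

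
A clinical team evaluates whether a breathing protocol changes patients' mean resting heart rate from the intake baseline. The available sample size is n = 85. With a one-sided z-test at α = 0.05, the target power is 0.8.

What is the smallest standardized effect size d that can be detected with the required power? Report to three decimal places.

d ≈ 0.270

Required noncentrality: δ = z_{0.05} + z_{0.20} = 1.645 + 0.842 = 2.486.
δ = d·√n ⇒ d = δ/√n = 2.486/√85 = 0.2697.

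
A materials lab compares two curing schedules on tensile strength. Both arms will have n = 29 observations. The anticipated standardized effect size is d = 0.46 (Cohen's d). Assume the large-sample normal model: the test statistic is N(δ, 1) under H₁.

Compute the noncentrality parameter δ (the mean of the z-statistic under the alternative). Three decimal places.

δ ≈ 1.752

The noncentrality parameter scales effect size by the design's sample-size factor: δ = d·√(n/2) = 0.46 × √(29/2) = 1.7516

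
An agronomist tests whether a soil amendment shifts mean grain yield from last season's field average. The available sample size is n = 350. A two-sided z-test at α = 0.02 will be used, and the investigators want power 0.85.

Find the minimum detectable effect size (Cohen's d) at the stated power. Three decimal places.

Required noncentrality: δ = z_{0.01} + z_{0.15} = 2.326 + 1.036 = 3.363.
(The second rejection-region term Φ(−δ − z_{α/2}) is negligible and dropped.)
δ = d·√n ⇒ d = δ/√n = 3.363/√350 = 0.1797.

d ≈ 0.180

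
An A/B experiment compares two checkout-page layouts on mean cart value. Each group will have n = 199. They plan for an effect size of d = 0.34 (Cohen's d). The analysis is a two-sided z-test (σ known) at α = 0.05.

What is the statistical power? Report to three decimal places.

Power ≈ 0.924

Noncentrality parameter: δ = d·√(n/2) = 0.34 × √(199/2) = 3.3915
Two-sided α = 0.05 → critical value z_{0.025} = 1.960.
Power = Φ(δ − 1.960) + Φ(−δ − 1.960) = Φ(1.432) + Φ(-5.351) = 0.9239 + 0.0000 = 0.9239.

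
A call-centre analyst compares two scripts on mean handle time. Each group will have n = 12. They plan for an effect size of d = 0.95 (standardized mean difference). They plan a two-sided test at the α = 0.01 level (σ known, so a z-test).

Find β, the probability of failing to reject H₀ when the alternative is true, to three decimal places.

β ≈ 0.598

Noncentrality parameter: δ = d·√(n/2) = 0.95 × √(12/2) = 2.3270
Critical value for a two-sided test at α = 0.01: z_{α/2} = 2.576.
Power = Φ(δ − 2.576) + Φ(−δ − 2.576) = Φ(-0.249) + Φ(-4.903) = 0.4018 + 0.0000 = 0.4018.
Type II error: β = 1 − power = 1 − 0.4018 = 0.5982.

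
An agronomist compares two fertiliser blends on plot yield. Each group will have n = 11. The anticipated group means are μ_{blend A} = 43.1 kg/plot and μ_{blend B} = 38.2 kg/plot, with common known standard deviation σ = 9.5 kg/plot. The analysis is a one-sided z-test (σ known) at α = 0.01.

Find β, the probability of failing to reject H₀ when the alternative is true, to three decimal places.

β ≈ 0.868

Standardized effect: d = |μ_{blend A} − μ_{blend B}| / σ = |43.1 − 38.2| / 9.5 = 0.5158
Noncentrality parameter: δ = d·√(n/2) = 0.5158 × √(11/2) = 1.2096
One-sided α = 0.01 → critical value z_{0.01} = 2.326.
Power = P(Z > 2.326 − δ) = Φ(-1.117) = 0.1321.
Type II error: β = 1 − power = 1 − 0.1321 = 0.8679.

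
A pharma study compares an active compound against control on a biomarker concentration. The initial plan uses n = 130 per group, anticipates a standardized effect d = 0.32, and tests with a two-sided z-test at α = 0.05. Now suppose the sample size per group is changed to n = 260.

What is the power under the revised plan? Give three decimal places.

With n = 260 per group: δ = d·√(n/2) = 0.32 × √(260/2) = 3.6486. Critical value z_{0.025} = 1.960.
Revised power = Φ(δ − 1.960) + Φ(−δ − 1.960) = Φ(1.689) + Φ(-5.609) = 0.9544 + 0.0000 = 0.9544.

Power ≈ 0.954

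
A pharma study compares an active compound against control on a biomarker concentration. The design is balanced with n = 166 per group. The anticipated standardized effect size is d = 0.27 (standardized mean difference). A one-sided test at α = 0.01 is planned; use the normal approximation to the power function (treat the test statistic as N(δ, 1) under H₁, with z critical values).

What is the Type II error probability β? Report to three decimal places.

Noncentrality parameter: δ = d·√(n/2) = 0.27 × √(166/2) = 2.4598
One-sided α = 0.01 → critical value z_{0.01} = 2.326.
Power = P(Z > 2.326 − δ) = Φ(0.133) = 0.5531.
Type II error: β = 1 − power = 1 − 0.5531 = 0.4469.

β ≈ 0.447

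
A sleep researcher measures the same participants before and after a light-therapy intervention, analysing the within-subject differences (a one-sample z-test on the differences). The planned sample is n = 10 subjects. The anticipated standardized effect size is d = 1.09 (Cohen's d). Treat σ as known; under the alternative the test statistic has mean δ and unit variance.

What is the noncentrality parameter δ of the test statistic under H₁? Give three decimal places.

The noncentrality parameter scales effect size by the design's sample-size factor: δ = d·√n = 1.09 × √10 = 3.4469

δ ≈ 3.447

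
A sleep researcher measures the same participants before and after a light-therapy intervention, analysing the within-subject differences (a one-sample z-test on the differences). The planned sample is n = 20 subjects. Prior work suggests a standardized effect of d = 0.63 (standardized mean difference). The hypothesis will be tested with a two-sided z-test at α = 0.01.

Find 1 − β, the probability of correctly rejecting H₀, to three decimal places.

Power ≈ 0.595

Noncentrality parameter: δ = d·√n = 0.63 × √20 = 2.8174
Two-sided α = 0.01 → critical value z_{0.005} = 2.576.
Power = Φ(δ − 2.576) + Φ(−δ − 2.576) = Φ(0.242) + Φ(-5.393) = 0.5955 + 0.0000 = 0.5955.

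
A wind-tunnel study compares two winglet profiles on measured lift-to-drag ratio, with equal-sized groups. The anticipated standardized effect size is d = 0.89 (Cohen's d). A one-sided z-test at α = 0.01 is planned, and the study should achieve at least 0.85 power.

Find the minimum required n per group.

n = 29 per group

Set Φ(δ − 2.326) = 0.85; then δ − 2.326 = Φ⁻¹(0.85) = 1.036, giving δ = 3.363.
δ = d·√(n/2) ⇒ n = 2(δ/d)² = 2 × (3.363 / 0.89)² = 28.55.
Rounding up, n = 29 per group.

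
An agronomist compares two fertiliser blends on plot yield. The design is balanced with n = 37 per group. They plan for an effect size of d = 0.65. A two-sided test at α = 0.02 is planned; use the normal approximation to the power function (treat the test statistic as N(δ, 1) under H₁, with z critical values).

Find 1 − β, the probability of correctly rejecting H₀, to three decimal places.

Power ≈ 0.681

Noncentrality parameter: δ = d·√(n/2) = 0.65 × √(37/2) = 2.7958
Critical value for a two-sided test at α = 0.02: z_{α/2} = 2.326.
Power = Φ(δ − 2.326) + Φ(−δ − 2.326) = Φ(0.469) + Φ(-5.122) = 0.6806 + 0.0000 = 0.6806.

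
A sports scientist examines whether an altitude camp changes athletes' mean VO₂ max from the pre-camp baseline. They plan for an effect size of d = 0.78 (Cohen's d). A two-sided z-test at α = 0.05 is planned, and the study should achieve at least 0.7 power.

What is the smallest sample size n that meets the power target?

n = 11

For power 0.7 need Φ(δ − z_{0.025}) = 0.7, so δ = z_{0.025} + z_{0.30} = 1.960 + 0.524 = 2.484.
(Ignoring the negligible lower-tail rejection probability gives the usual closed-form inversion.)
δ = d·√n ⇒ n = (δ/d)² = (2.484 / 0.78)² = 10.14.
Round up to the next whole unit.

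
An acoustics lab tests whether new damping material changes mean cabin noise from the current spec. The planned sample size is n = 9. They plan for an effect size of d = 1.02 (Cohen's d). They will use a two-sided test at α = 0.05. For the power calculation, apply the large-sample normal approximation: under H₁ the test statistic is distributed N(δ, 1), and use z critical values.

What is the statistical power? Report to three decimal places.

Power ≈ 0.864

Noncentrality parameter: δ = d·√n = 1.02 × √9 = 3.0600
Two-sided α = 0.05 → critical value z_{0.025} = 1.960.
Power = Φ(δ − 1.960) + Φ(−δ − 1.960) = Φ(1.100) + Φ(-5.020) = 0.8643 + 0.0000 = 0.8643.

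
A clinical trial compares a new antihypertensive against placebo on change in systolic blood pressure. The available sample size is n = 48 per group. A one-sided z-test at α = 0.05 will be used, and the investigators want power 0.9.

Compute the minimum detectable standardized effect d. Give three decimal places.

Required noncentrality: δ = z_{0.05} + z_{0.10} = 1.645 + 1.282 = 2.926.
δ = d·√(n/2) ⇒ d = δ/√(n/2) = 2.926/√(48/2) = 0.5973.

d ≈ 0.597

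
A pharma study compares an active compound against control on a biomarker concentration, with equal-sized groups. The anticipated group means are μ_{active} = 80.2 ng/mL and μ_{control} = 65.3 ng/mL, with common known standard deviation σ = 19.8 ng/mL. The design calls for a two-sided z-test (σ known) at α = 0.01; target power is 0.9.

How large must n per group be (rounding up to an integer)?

n = 53 per group

Standardized effect: d = |μ_{active} − μ_{control}| / σ = |80.2 − 65.3| / 19.8 = 0.7525
For power 0.9 need Φ(δ − z_{0.005}) = 0.9, so δ = z_{0.005} + z_{0.10} = 2.576 + 1.282 = 3.857.
(For δ > 0 the lower-tail rejection region contributes negligibly to power, so the one-term inversion is standard.)
δ = d·√(n/2) ⇒ n = 2(δ/d)² = 2 × (3.857 / 0.7525)² = 52.55.
Round up to the next whole unit.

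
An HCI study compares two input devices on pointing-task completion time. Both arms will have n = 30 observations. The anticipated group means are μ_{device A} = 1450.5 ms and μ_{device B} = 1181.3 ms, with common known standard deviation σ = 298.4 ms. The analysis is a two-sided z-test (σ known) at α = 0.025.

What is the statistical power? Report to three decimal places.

Standardized effect: d = |μ_{device A} − μ_{device B}| / σ = |1450.5 − 1181.3| / 298.4 = 0.9021
Noncentrality parameter: δ = d·√(n/2) = 0.9021 × √(30/2) = 3.4940
Two-sided α = 0.025 → critical value z_{0.0125} = 2.241.
Power = Φ(δ − 2.241) + Φ(−δ − 2.241) = Φ(1.253) + Φ(-5.735) = 0.8948 + 0.0000 = 0.8948.

Power ≈ 0.895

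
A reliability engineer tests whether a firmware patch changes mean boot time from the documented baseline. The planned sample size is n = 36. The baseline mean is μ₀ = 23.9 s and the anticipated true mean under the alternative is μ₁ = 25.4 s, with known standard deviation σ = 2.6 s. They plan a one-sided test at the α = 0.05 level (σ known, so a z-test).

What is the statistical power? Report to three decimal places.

Standardized effect: d = |μ₁ − μ₀| / σ = |25.4 − 23.9| / 2.6 = 0.5769
Noncentrality parameter: δ = d·√n = 0.5769 × √36 = 3.4615
One-sided α = 0.05 → critical value z_{0.05} = 1.645.
Power = Φ(δ − 1.645) = Φ(1.817) = 0.9654.

Power ≈ 0.965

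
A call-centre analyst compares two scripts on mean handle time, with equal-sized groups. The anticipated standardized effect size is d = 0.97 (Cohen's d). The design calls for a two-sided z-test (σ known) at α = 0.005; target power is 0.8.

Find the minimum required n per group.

Set Φ(δ − 2.807) = 0.8; then δ − 2.807 = Φ⁻¹(0.8) = 0.842, giving δ = 3.649.
(For δ > 0 the lower-tail rejection region contributes negligibly to power, so the one-term inversion is standard.)
δ = d·√(n/2) ⇒ n = 2(δ/d)² = 2 × (3.649 / 0.97)² = 28.30.
Round up to the next whole unit.

n = 29 per group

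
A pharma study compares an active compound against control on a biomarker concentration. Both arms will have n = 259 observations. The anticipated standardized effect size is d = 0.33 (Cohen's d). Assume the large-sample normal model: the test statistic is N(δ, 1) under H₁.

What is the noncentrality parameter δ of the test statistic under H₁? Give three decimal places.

δ = d·√(n/2) = 0.33 × √(259/2) = 3.7553

δ ≈ 3.755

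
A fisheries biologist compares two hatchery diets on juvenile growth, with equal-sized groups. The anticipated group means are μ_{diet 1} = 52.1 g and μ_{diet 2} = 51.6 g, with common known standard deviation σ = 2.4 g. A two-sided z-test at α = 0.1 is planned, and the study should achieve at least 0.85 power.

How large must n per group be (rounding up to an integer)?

Standardized effect: d = |μ_{diet 1} − μ_{diet 2}| / σ = |52.1 − 51.6| / 2.4 = 0.2083
For power 0.85 need Φ(δ − z_{0.05}) = 0.85, so δ = z_{0.05} + z_{0.15} = 1.645 + 1.036 = 2.681.
(The Φ(−δ − z_{α/2}) term is vanishingly small for δ > 0 and is dropped in the standard sample-size formula.)
δ = d·√(n/2) ⇒ n = 2(δ/d)² = 2 × (2.681 / 0.2083)² = 331.28.
Rounding up, n = 332 per group.

n = 332 per group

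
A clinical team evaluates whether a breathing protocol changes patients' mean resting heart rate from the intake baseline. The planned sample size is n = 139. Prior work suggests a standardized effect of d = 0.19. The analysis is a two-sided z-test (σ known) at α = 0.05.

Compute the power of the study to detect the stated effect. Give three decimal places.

Power ≈ 0.610

Noncentrality parameter: δ = d·√n = 0.19 × √139 = 2.2401
Critical value for a two-sided test at α = 0.05: z_{α/2} = 1.960.
Power = Φ(δ − 1.960) + Φ(−δ − 1.960) = Φ(0.280) + Φ(-4.200) = 0.6103 + 0.0000 = 0.6103.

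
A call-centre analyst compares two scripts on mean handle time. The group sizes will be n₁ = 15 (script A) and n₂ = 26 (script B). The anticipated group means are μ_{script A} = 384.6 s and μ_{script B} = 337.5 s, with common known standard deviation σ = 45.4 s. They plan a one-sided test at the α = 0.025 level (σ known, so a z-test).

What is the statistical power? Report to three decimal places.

Standardized effect: d = |μ_{script A} − μ_{script B}| / σ = |384.6 − 337.5| / 45.4 = 1.0374
Noncentrality parameter: λ = d / √(1/n₁ + 1/n₂) = 1.0374 / √(1/15 + 1/26) = 3.1997
Critical value for a one-sided test at α = 0.025: z_α = 1.960.
Power = P(Z > 1.960 − λ) = Φ(1.240) = 0.8925.

Power ≈ 0.892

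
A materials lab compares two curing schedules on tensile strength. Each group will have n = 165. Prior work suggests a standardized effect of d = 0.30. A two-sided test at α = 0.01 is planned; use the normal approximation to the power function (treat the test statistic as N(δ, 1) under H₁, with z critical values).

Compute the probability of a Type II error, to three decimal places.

Noncentrality parameter: δ = d·√(n/2) = 0.30 × √(165/2) = 2.7249
Critical value for a two-sided test at α = 0.01: z_{α/2} = 2.576.
Power = Φ(δ − 2.576) + Φ(−δ − 2.576) = Φ(0.149) + Φ(-5.301) = 0.5592 + 0.0000 = 0.5592.
Type II error: β = 1 − power = 1 − 0.5592 = 0.4408.

β ≈ 0.441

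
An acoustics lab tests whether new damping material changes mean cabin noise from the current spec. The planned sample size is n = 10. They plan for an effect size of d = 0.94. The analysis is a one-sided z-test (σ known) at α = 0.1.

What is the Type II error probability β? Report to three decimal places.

β ≈ 0.045

Noncentrality parameter: λ = d·√n = 0.94 × √10 = 2.9725
Critical value for a one-sided test at α = 0.1: z_α = 1.282.
Power = Φ(λ − 1.282) = Φ(1.691) = 0.9546.
Type II error: β = 1 − power = 1 − 0.9546 = 0.0454.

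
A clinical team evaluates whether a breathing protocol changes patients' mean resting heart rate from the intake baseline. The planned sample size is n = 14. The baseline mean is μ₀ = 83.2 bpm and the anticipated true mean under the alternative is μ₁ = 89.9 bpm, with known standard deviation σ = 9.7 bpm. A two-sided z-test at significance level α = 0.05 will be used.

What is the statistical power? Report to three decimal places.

Power ≈ 0.734

Standardized effect: d = |μ₁ − μ₀| / σ = |89.9 − 83.2| / 9.7 = 0.6907
Noncentrality parameter: δ = d·√n = 0.6907 × √14 = 2.5844
Critical value for a two-sided test at α = 0.05: z_{α/2} = 1.960.
Power = Φ(δ − 1.960) + Φ(−δ − 1.960) = Φ(0.624) + Φ(-4.544) = 0.7338 + 0.0000 = 0.7338.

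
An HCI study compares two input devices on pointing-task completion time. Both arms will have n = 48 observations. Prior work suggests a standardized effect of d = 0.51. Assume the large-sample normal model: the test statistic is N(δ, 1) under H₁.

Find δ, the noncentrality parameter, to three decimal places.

The noncentrality parameter scales effect size by the design's sample-size factor: δ = d·√(n/2) = 0.51 × √(48/2) = 2.4985

δ ≈ 2.498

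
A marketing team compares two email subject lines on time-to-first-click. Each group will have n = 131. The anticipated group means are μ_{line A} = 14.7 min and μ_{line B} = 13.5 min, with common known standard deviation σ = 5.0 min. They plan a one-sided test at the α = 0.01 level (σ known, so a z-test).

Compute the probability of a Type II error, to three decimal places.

Standardized effect: d = |μ_{line A} − μ_{line B}| / σ = |14.7 − 13.5| / 5.0 = 0.2400
Noncentrality parameter: δ = d·√(n/2) = 0.2400 × √(131/2) = 1.9424
One-sided α = 0.01 → critical value z_{0.01} = 2.326.
Power = Φ(δ − 2.326) = Φ(-0.384) = 0.3505.
Type II error: β = 1 − power = 1 − 0.3505 = 0.6495.

β ≈ 0.650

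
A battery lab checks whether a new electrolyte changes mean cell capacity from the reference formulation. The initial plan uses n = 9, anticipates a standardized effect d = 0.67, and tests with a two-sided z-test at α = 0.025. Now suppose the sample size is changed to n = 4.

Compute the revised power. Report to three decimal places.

With n = 4: δ = d·√n = 0.67 × √4 = 1.3400. Critical value z_{0.0125} = 2.241.
Revised power = Φ(δ − 2.241) + Φ(−δ − 2.241) = Φ(-0.901) + Φ(-3.581) = 0.1837 + 0.0002 = 0.1839.

Power ≈ 0.184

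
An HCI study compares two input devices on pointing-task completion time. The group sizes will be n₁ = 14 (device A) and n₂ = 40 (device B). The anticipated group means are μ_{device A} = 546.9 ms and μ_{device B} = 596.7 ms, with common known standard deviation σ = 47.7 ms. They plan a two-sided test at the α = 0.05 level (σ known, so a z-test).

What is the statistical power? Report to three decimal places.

Power ≈ 0.920

Standardized effect: d = |μ_{device A} − μ_{device B}| / σ = |546.9 − 596.7| / 47.7 = 1.0440
Noncentrality parameter: δ = d / √(1/n₁ + 1/n₂) = 1.0440 / √(1/14 + 1/40) = 3.3621
Two-sided α = 0.05 → critical value z_{0.025} = 1.960.
Power = Φ(δ − 1.960) + Φ(−δ − 1.960) = Φ(1.402) + Φ(-5.322) = 0.9196 + 0.0000 = 0.9196.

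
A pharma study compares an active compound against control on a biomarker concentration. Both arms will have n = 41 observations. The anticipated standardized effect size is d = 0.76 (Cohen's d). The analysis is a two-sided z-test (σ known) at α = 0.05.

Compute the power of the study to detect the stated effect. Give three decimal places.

Noncentrality parameter: δ = d·√(n/2) = 0.76 × √(41/2) = 3.4410
Two-sided α = 0.05 → critical value z_{0.025} = 1.960.
Power = Φ(δ − 1.960) + Φ(−δ − 1.960) = Φ(1.481) + Φ(-5.401) = 0.9307 + 0.0000 = 0.9307.

Power ≈ 0.931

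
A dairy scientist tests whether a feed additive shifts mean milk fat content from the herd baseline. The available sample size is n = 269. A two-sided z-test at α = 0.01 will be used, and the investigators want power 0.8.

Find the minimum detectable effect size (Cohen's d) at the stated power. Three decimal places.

Need Φ(δ − 2.576) = 0.8, so δ = 2.576 + 0.842 = 3.417.
(Lower-tail contribution to power is negligible for δ > 0.)
δ = d·√n ⇒ d = δ/√n = 3.417/√269 = 0.2084.

d ≈ 0.208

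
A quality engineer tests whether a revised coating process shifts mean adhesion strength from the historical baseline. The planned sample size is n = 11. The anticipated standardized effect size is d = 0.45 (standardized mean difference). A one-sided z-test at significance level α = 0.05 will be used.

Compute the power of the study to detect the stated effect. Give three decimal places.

Noncentrality parameter: δ = d·√n = 0.45 × √11 = 1.4925
Critical value for a one-sided test at α = 0.05: z_α = 1.645.
Power = P(Z > 1.645 − δ) = Φ(-0.152) = 0.4394.

Power ≈ 0.439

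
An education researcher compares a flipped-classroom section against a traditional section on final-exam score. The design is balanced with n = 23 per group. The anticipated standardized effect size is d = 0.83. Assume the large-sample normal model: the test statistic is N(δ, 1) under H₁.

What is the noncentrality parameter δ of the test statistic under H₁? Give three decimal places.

δ ≈ 2.815

δ = d·√(n/2) = 0.83 × √(23/2) = 2.8147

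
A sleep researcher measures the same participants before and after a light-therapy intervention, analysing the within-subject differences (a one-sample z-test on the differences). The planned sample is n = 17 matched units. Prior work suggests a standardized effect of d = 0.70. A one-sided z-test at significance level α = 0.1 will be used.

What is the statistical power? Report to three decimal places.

Power ≈ 0.946

Noncentrality parameter: δ = d·√n = 0.70 × √17 = 2.8862
Critical value for a one-sided test at α = 0.1: z_α = 1.282.
Power = P(Z > 1.282 − δ) = Φ(1.605) = 0.9457.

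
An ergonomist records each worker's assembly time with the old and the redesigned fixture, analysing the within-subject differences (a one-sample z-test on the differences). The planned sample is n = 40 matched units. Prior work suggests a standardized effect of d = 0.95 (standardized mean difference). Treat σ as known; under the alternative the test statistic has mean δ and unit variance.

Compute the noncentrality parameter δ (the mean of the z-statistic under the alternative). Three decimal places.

δ ≈ 6.008

δ = d·√n = 0.95 × √40 = 6.0083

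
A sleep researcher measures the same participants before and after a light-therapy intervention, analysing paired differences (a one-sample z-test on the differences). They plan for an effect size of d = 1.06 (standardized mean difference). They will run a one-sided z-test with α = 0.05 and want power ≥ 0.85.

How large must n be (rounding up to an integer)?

n = 7

For power 0.85 need Φ(δ − z_{0.05}) = 0.85, so δ = z_{0.05} + z_{0.15} = 1.645 + 1.036 = 2.681.
δ = d·√n ⇒ n = (δ/d)² = (2.681 / 1.06)² = 6.40.
Rounding up, n = 7.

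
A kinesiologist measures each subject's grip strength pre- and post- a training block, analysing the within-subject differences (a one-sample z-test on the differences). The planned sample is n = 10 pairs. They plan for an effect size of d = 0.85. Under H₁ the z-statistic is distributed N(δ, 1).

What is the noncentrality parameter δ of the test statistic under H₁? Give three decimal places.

The noncentrality parameter scales effect size by the design's sample-size factor: δ = d·√n = 0.85 × √10 = 2.6879

δ ≈ 2.688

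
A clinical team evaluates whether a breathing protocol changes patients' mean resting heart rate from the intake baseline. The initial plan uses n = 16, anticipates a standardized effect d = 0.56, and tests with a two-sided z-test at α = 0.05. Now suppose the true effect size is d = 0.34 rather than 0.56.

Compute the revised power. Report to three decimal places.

With d = 0.34: δ = d·√n = 0.34 × √16 = 1.3600. Critical value z_{0.025} = 1.960.
Revised power = Φ(δ − 1.960) + Φ(−δ − 1.960) = Φ(-0.600) + Φ(-3.320) = 0.2743 + 0.0005 = 0.2747.

Power ≈ 0.275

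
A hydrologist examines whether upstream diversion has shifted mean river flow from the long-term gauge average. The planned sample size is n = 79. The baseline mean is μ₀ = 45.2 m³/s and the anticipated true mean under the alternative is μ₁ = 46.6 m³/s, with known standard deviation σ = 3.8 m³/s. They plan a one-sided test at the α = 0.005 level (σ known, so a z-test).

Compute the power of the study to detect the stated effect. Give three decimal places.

Standardized effect: d = |μ₁ − μ₀| / σ = |46.6 − 45.2| / 3.8 = 0.3684
Noncentrality parameter: δ = d·√n = 0.3684 × √79 = 3.2746
Critical value for a one-sided test at α = 0.005: z_α = 2.576.
Power = P(Z > 2.576 − δ) = Φ(0.699) = 0.7577.

Power ≈ 0.758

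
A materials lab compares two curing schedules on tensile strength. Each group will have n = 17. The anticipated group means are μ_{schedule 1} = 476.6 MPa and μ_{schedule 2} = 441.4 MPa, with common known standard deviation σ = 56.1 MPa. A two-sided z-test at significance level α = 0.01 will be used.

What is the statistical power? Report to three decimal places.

Standardized effect: d = |μ_{schedule 1} − μ_{schedule 2}| / σ = |476.6 − 441.4| / 56.1 = 0.6275
Noncentrality parameter: δ = d·√(n/2) = 0.6275 × √(17/2) = 1.8293
Two-sided α = 0.01 → critical value z_{0.005} = 2.576.
Power = Φ(δ − 2.576) + Φ(−δ − 2.576) = Φ(-0.747) + Φ(-4.405) = 0.2277 + 0.0000 = 0.2277.

Power ≈ 0.228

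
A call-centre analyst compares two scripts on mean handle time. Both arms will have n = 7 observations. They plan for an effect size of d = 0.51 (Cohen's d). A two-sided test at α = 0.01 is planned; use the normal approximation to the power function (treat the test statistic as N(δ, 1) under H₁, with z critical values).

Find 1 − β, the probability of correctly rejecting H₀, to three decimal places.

Noncentrality parameter: λ = d·√(n/2) = 0.51 × √(7/2) = 0.9541
Critical value for a two-sided test at α = 0.01: z_{α/2} = 2.576.
Power = Φ(λ − 2.576) + Φ(−λ − 2.576) = Φ(-1.622) + Φ(-3.530) = 0.0524 + 0.0002 = 0.0526.

Power ≈ 0.053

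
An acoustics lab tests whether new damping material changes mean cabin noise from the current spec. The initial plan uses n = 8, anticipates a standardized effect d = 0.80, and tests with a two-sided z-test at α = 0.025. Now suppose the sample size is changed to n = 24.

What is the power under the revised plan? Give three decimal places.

Power ≈ 0.953

With n = 24: δ = d·√n = 0.80 × √24 = 3.9192. Critical value z_{0.0125} = 2.241.
Revised power = Φ(δ − 2.241) + Φ(−δ − 2.241) = Φ(1.678) + Φ(-6.161) = 0.9533 + 0.0000 = 0.9533.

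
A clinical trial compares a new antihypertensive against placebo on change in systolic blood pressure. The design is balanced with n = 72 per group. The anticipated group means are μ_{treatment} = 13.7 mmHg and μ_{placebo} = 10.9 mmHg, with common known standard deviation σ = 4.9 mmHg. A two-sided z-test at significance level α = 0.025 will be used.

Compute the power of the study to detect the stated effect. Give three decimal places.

Power ≈ 0.882

Standardized effect: d = |μ_{treatment} − μ_{placebo}| / σ = |13.7 − 10.9| / 4.9 = 0.5714
Noncentrality parameter: δ = d·√(n/2) = 0.5714 × √(72/2) = 3.4286
Two-sided α = 0.025 → critical value z_{0.0125} = 2.241.
Power = Φ(δ − 2.241) + Φ(−δ − 2.241) = Φ(1.187) + Φ(-5.670) = 0.8824 + 0.0000 = 0.8824.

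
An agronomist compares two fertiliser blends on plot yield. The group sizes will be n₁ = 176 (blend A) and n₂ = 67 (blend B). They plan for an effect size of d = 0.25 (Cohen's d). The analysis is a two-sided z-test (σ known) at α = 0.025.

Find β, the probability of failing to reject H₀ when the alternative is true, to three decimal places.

Noncentrality parameter: δ = d / √(1/n₁ + 1/n₂) = 0.25 / √(1/176 + 1/67) = 1.7415
Two-sided α = 0.025 → critical value z_{0.0125} = 2.241.
Power = Φ(δ − 2.241) + Φ(−δ − 2.241) = Φ(-0.500) + Φ(-3.983) = 0.3086 + 0.0000 = 0.3086.
Type II error: β = 1 − power = 1 − 0.3086 = 0.6914.

β ≈ 0.691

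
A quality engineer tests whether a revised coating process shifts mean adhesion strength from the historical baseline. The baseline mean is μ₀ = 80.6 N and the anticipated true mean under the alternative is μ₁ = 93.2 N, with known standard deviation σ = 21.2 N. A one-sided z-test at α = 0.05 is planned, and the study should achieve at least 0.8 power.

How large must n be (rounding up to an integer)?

Standardized effect: d = |μ₁ − μ₀| / σ = |93.2 − 80.6| / 21.2 = 0.5943
For power 0.8 need Φ(δ − z_{0.05}) = 0.8, so δ = z_{0.05} + z_{0.20} = 1.645 + 0.842 = 2.486.
δ = d·√n ⇒ n = (δ/d)² = (2.486 / 0.5943)² = 17.50.
Rounding up, n = 18.

n = 18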